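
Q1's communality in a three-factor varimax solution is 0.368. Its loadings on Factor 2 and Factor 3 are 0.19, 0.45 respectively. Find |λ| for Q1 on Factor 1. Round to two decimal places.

0.36

Under orthogonal rotation h² = Σλ², so λ_Factor 1² = h² − (0.2386) = 0.368 − 0.2386 = 0.1294.
|λ| = √0.1294 = 0.3597.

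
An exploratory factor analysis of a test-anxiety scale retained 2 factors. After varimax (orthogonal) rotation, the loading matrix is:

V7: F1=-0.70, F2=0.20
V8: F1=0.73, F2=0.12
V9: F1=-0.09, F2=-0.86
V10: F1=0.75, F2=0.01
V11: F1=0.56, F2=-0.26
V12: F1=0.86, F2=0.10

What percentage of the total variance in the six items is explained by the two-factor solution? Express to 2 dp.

58.64%

SS loadings by factor: 2.6467, 0.8717; total = 3.5184.
Total variance with 6 standardized items is 6, so the solution explains 3.5184/6 = 0.5864 = 58.64%.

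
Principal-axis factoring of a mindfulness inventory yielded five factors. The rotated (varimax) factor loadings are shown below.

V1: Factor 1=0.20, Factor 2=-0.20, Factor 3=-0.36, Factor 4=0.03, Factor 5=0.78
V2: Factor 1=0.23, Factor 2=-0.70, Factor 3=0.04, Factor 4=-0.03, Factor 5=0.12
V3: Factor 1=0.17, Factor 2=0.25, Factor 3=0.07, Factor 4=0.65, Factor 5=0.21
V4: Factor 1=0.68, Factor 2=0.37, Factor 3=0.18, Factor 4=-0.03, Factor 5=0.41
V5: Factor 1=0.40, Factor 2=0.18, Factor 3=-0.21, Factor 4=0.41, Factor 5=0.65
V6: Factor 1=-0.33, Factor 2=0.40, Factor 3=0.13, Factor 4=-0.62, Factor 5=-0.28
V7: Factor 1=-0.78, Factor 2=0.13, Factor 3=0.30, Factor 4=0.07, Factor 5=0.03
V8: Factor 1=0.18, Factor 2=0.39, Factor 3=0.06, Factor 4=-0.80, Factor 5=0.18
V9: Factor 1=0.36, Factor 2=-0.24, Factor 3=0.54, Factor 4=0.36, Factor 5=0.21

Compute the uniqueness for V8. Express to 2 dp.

0.14

h² = 0.18² + 0.39² + 0.06² + (-0.80)² + 0.18² = 0.0324 + 0.1521 + 0.0036 + 0.6400 + 0.0324 = 0.8605
Uniqueness u² = 1 − h² = 1 − 0.8605 = 0.1395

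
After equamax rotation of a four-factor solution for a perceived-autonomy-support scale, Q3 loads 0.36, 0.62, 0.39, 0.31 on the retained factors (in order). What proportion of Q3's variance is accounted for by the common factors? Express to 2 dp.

0.76

h² = 0.36² + 0.62² + 0.39² + 0.31² = 0.1296 + 0.3844 + 0.1521 + 0.0961 = 0.7622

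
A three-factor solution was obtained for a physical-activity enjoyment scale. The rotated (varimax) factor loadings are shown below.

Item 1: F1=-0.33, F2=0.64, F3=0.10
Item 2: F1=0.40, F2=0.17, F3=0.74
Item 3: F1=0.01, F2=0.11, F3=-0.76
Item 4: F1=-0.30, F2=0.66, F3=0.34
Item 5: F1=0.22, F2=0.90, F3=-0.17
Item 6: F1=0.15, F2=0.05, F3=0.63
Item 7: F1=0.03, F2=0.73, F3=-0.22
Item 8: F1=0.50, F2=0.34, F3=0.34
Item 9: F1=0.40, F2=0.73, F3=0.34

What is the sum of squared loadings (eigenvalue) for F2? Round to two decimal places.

SS loadings for F2 = 0.64² + 0.17² + 0.11² + 0.66² + 0.90² + 0.05² + 0.73² + 0.34² + 0.73² = 0.4096 + 0.0289 + 0.0121 + 0.4356 + 0.8100 + 0.0025 + 0.5329 + 0.1156 + 0.5329 = 2.8801

2.88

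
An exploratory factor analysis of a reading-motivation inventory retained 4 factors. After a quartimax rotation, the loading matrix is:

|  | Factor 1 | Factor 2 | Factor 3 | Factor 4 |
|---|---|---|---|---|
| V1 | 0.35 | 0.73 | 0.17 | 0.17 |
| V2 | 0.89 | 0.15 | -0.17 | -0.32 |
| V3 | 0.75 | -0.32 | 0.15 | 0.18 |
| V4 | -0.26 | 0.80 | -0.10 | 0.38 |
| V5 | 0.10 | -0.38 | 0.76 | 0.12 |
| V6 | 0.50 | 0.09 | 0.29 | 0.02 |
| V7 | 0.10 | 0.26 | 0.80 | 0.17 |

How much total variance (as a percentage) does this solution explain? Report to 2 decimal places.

72.52%

SS loadings by factor: 1.8147, 1.5179, 1.3920, 0.3518; total = 5.0764.
Total variance with 7 standardized items is 7, so the solution explains 5.0764/7 = 0.7252 = 72.52%.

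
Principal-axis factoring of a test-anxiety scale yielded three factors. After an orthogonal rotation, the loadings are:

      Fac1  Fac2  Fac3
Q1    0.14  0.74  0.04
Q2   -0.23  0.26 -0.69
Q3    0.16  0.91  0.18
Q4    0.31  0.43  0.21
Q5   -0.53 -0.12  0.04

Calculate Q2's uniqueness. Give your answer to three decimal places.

h² = (-0.23)² + 0.26² + (-0.69)² = 0.0529 + 0.0676 + 0.4761 = 0.5966
Uniqueness u² = 1 − h² = 1 − 0.5966 = 0.4034

0.403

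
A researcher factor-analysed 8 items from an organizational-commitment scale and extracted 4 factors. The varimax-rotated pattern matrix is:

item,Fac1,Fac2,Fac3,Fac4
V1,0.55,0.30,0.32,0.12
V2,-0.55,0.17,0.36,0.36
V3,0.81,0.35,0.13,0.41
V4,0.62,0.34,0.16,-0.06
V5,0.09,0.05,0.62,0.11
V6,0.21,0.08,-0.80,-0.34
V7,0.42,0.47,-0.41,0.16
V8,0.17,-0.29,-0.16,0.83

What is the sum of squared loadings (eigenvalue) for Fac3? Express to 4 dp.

SS loadings for Fac3 = 0.32² + 0.36² + 0.13² + 0.16² + 0.62² + (-0.80)² + (-0.41)² + (-0.16)² = 0.1024 + 0.1296 + 0.0169 + 0.0256 + 0.3844 + 0.6400 + 0.1681 + 0.0256 = 1.4926

1.4926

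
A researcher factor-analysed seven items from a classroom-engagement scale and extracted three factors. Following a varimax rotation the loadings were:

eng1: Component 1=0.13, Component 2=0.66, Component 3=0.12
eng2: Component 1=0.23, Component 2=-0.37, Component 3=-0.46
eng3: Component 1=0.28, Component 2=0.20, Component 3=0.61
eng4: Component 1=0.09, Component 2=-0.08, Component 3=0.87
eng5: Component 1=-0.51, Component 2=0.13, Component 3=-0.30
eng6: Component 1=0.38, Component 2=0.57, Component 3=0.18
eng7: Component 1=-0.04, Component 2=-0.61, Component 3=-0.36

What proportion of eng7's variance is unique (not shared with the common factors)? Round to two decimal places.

0.50

h² = (-0.04)² + (-0.61)² + (-0.36)² = 0.0016 + 0.3721 + 0.1296 = 0.5033
Uniqueness u² = 1 − h² = 1 − 0.5033 = 0.4967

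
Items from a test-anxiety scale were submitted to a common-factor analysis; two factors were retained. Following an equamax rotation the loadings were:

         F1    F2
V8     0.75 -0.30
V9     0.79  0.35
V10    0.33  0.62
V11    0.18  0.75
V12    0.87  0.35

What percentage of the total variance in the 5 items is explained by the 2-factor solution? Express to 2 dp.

67.33%

SS loadings by factor: 2.0848, 1.2819; total = 3.3667.
Total variance with 5 standardized items is 5, so the solution explains 3.3667/5 = 0.6733 = 67.33%.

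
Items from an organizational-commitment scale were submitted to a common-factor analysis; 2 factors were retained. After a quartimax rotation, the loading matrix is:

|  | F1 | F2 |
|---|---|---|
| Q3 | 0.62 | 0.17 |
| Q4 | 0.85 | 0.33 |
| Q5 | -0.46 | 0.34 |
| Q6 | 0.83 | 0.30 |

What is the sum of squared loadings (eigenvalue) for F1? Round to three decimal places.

2.007

SS loadings for F1 = 0.62² + 0.85² + (-0.46)² + 0.83² = 0.3844 + 0.7225 + 0.2116 + 0.6889 = 2.0074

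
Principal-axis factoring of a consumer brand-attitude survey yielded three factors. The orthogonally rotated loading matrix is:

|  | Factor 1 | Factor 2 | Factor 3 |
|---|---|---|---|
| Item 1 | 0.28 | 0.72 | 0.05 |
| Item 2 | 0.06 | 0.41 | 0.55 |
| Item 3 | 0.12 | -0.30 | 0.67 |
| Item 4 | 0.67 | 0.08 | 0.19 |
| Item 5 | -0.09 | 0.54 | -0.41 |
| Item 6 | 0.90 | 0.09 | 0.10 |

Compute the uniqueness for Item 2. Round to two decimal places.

h² = 0.06² + 0.41² + 0.55² = 0.0036 + 0.1681 + 0.3025 = 0.4742
Uniqueness u² = 1 − h² = 1 − 0.4742 = 0.5258

0.53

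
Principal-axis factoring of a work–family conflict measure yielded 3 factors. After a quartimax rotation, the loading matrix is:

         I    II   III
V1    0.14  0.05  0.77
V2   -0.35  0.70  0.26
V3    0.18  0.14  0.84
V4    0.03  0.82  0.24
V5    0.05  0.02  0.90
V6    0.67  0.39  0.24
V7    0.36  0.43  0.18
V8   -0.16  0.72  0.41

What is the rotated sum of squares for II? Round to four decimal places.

SS loadings for II = 0.05² + 0.70² + 0.14² + 0.82² + 0.02² + 0.39² + 0.43² + 0.72² = 0.0025 + 0.4900 + 0.0196 + 0.6724 + 0.0004 + 0.1521 + 0.1849 + 0.5184 = 2.0403

2.0403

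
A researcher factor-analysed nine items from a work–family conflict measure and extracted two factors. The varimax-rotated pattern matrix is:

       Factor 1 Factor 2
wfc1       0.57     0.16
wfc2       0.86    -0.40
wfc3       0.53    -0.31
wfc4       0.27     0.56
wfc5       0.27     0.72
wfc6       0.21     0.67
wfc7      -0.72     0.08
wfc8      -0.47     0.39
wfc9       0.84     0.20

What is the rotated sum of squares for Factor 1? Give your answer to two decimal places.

SS loadings for Factor 1 = 0.57² + 0.86² + 0.53² + 0.27² + 0.27² + 0.21² + (-0.72)² + (-0.47)² + 0.84² = 0.3249 + 0.7396 + 0.2809 + 0.0729 + 0.0729 + 0.0441 + 0.5184 + 0.2209 + 0.7056 = 2.9802

2.98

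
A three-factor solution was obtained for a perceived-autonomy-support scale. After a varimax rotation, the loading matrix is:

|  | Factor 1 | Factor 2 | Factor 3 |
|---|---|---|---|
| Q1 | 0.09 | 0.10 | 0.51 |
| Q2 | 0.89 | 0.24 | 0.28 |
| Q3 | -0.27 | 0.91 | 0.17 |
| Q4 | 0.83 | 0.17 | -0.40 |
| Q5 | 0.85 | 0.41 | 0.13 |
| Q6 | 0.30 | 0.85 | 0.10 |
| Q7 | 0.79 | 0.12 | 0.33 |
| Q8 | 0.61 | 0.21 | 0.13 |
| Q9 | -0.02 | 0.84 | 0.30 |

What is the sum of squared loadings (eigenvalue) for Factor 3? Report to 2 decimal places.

0.77

SS loadings for Factor 3 = 0.51² + 0.28² + 0.17² + (-0.40)² + 0.13² + 0.10² + 0.33² + 0.13² + 0.30² = 0.2601 + 0.0784 + 0.0289 + 0.1600 + 0.0169 + 0.0100 + 0.1089 + 0.0169 + 0.0900 = 0.7701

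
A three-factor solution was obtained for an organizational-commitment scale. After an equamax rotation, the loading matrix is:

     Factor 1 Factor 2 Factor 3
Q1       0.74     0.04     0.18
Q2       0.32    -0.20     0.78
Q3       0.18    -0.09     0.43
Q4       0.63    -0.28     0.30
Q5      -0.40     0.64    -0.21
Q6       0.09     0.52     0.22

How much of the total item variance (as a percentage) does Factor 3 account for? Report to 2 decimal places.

SS loadings for Factor 3 = 0.18² + 0.78² + 0.43² + 0.30² + (-0.21)² + 0.22² = 1.0082
With 6 standardized items, total variance = 6. Proportion = 1.0082/6 = 0.1680 → 16.80%.

16.80%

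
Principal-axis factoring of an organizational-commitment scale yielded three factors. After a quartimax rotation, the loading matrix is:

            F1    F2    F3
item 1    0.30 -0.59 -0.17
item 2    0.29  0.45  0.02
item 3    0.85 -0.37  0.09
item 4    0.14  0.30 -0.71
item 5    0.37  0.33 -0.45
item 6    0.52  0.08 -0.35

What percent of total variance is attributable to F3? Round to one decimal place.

14.4%

SS loadings for F3 = (-0.17)² + 0.02² + 0.09² + (-0.71)² + (-0.45)² + (-0.35)² = 0.8665
With 6 standardized items, total variance = 6. Proportion = 0.8665/6 = 0.1444 → 14.44%.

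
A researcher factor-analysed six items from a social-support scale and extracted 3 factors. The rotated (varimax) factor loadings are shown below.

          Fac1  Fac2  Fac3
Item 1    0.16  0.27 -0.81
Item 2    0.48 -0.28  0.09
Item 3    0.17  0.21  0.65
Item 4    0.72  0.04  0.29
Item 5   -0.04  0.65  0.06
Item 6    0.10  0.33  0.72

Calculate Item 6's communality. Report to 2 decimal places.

h² = 0.10² + 0.33² + 0.72² = 0.0100 + 0.1089 + 0.5184 = 0.6373

0.64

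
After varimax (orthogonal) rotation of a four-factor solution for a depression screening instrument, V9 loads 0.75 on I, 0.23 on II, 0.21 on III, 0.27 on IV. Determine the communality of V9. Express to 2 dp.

h² = 0.75² + 0.23² + 0.21² + 0.27² = 0.5625 + 0.0529 + 0.0441 + 0.0729 = 0.7324

0.73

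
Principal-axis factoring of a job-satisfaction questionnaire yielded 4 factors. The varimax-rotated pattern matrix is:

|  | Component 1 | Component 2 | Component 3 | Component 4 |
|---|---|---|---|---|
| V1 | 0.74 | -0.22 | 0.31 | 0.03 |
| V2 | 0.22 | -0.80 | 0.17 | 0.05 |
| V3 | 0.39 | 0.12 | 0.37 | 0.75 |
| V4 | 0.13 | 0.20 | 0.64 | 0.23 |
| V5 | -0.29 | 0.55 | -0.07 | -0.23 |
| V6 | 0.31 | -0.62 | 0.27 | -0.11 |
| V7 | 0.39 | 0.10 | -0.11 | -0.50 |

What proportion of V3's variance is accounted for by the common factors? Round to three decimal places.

h² = 0.39² + 0.12² + 0.37² + 0.75² = 0.1521 + 0.0144 + 0.1369 + 0.5625 = 0.8659

0.866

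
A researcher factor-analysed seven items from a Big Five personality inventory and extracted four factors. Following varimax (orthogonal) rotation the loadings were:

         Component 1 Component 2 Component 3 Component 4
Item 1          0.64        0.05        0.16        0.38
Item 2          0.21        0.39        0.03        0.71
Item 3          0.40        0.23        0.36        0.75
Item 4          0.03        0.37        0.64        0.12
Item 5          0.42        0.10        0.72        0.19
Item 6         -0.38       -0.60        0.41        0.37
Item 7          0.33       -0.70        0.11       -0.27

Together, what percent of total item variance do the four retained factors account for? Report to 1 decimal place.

71.2%

Communalities: 0.5821, 0.7012, 0.9050, 0.5618, 0.7409, 0.8094, 0.6839; Σh² = 4.9843.
Total variance with 7 standardized items is 7, so the solution explains 4.9843/7 = 0.7120 = 71.20%.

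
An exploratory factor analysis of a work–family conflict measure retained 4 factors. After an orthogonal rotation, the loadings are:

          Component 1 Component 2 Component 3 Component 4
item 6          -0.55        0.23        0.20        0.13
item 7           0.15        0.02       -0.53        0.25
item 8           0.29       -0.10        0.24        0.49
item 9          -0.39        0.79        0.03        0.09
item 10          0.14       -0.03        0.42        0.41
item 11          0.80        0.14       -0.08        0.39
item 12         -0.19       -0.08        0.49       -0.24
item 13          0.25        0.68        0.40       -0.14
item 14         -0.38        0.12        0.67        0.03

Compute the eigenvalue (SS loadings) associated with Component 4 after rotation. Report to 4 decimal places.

SS loadings for Component 4 = 0.13² + 0.25² + 0.49² + 0.09² + 0.41² + 0.39² + (-0.24)² + (-0.14)² + 0.03² = 0.0169 + 0.0625 + 0.2401 + 0.0081 + 0.1681 + 0.1521 + 0.0576 + 0.0196 + 0.0009 = 0.7259

0.7259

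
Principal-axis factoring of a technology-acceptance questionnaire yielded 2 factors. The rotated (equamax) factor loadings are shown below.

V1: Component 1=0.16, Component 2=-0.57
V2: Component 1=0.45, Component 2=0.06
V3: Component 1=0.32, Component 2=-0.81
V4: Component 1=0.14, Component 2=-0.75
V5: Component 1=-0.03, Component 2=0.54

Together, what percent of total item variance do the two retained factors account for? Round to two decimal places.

43.79%

Communalities: 0.3505, 0.2061, 0.7585, 0.5821, 0.2925; Σh² = 2.1897.
Total variance with 5 standardized items is 5, so the solution explains 2.1897/5 = 0.4379 = 43.79%.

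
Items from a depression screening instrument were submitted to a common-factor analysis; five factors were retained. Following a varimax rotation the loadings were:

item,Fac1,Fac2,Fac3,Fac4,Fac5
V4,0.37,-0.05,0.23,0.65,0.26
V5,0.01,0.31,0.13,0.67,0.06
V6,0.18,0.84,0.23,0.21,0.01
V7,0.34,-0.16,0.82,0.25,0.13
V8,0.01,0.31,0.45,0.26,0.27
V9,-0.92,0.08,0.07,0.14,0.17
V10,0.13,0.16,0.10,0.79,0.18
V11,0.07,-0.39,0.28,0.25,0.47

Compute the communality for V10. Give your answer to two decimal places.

0.71

h² = 0.13² + 0.16² + 0.10² + 0.79² + 0.18² = 0.0169 + 0.0256 + 0.0100 + 0.6241 + 0.0324 = 0.7090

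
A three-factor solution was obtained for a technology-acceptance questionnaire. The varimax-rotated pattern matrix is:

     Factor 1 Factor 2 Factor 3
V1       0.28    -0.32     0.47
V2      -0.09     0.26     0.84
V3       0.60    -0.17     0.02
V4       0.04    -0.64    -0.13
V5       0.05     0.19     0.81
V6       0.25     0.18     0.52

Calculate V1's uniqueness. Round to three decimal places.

h² = 0.28² + (-0.32)² + 0.47² = 0.0784 + 0.1024 + 0.2209 = 0.4017
Uniqueness u² = 1 − h² = 1 − 0.4017 = 0.5983

0.598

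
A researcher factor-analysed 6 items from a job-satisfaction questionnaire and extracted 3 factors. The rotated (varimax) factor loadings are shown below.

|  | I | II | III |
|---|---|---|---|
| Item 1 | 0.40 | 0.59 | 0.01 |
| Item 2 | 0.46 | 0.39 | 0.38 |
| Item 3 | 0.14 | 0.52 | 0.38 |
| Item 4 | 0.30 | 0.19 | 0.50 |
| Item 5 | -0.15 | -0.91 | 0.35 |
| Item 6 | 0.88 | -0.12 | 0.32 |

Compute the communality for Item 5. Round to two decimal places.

h² = (-0.15)² + (-0.91)² + 0.35² = 0.0225 + 0.8281 + 0.1225 = 0.9731

0.97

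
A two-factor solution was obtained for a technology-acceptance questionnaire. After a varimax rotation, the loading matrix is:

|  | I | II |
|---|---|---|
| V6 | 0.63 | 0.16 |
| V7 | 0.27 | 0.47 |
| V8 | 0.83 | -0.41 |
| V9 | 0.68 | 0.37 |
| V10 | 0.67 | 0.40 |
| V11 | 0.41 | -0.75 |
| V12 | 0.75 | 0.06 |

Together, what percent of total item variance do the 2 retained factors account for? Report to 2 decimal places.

SS loadings by factor: 2.8006, 1.2776; total = 4.0782.
Total variance with 7 standardized items is 7, so the solution explains 4.0782/7 = 0.5826 = 58.26%.

58.26%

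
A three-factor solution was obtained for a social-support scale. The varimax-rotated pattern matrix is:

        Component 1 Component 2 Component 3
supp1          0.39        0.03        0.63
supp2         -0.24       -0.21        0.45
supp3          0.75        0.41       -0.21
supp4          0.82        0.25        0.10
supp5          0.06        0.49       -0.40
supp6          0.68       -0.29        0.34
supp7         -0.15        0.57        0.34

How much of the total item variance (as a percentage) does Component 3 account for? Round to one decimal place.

SS loadings for Component 3 = 0.63² + 0.45² + (-0.21)² + 0.10² + (-0.40)² + 0.34² + 0.34² = 1.0447
With 7 standardized items, total variance = 7. Proportion = 1.0447/7 = 0.1492 → 14.92%.

14.9%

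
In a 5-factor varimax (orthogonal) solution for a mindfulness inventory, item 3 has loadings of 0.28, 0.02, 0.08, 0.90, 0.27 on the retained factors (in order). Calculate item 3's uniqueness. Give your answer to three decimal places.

h² = 0.28² + 0.02² + 0.08² + 0.90² + 0.27² = 0.0784 + 0.0004 + 0.0064 + 0.8100 + 0.0729 = 0.9681
Uniqueness u² = 1 − h² = 1 − 0.9681 = 0.0319

0.032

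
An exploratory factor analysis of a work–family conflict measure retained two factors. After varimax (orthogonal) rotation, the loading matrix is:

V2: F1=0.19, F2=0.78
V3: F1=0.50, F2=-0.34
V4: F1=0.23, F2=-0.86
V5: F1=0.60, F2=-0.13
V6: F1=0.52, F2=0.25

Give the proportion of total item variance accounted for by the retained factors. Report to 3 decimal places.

0.502

Communalities: 0.6445, 0.3656, 0.7925, 0.3769, 0.3329; Σh² = 2.5124.
Total variance with 5 standardized items is 5, so the solution explains 2.5124/5 = 0.5025.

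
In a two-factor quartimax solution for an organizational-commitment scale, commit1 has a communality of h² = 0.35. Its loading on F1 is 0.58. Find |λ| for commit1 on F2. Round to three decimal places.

0.117

Under orthogonal rotation h² = Σλ², so λ_F2² = h² − (0.3364) = 0.35 − 0.3364 = 0.0136.
|λ| = √0.0136 = 0.1166.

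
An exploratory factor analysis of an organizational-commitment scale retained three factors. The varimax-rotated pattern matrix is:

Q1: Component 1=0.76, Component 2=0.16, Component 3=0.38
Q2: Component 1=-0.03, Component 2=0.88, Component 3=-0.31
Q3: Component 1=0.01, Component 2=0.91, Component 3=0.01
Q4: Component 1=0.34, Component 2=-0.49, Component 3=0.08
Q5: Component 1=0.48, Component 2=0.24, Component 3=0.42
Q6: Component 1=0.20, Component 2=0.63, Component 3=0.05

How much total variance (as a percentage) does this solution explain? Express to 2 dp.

Communalities: 0.7476, 0.8714, 0.8283, 0.3621, 0.4644, 0.4394; Σh² = 3.7132.
Total variance with 6 standardized items is 6, so the solution explains 3.7132/6 = 0.6189 = 61.89%.

61.89%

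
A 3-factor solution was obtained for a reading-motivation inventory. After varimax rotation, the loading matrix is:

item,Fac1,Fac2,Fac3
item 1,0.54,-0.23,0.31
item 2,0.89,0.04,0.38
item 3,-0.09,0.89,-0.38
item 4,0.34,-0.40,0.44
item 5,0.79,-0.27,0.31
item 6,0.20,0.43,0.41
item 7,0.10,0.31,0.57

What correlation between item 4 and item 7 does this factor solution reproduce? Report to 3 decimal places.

0.161

r̂ = Σ λ_i·λ_j across factors = (0.34)(0.10) + (-0.40)(0.31) + (0.44)(0.57)
  = +0.0340 -0.1240 +0.2508 = 0.1608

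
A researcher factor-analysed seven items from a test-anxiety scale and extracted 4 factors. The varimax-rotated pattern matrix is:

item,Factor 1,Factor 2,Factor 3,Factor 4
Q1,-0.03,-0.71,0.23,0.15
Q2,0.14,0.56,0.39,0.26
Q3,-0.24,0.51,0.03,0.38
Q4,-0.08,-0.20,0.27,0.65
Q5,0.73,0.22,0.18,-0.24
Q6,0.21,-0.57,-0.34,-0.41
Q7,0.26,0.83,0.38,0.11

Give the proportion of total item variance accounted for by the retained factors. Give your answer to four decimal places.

0.6250

SS loadings by factor: 0.7291, 2.1800, 0.5712, 0.8948; total = 4.3751.
Total variance with 7 standardized items is 7, so the solution explains 4.3751/7 = 0.6250.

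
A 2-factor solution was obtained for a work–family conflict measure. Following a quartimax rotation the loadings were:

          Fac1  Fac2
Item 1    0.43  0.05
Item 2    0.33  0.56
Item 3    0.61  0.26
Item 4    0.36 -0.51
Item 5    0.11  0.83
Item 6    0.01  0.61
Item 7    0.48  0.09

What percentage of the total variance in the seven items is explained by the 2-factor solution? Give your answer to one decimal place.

Communalities: 0.1874, 0.4225, 0.4397, 0.3897, 0.7010, 0.3722, 0.2385; Σh² = 2.7510.
Total variance with 7 standardized items is 7, so the solution explains 2.7510/7 = 0.3930 = 39.30%.

39.3%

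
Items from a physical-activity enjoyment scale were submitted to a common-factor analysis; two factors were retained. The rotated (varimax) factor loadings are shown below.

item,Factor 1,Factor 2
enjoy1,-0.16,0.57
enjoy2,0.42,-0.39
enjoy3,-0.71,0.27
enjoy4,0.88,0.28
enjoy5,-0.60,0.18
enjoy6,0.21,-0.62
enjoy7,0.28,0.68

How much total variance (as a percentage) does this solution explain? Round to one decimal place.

49.6%

Communalities: 0.3505, 0.3285, 0.5770, 0.8528, 0.3924, 0.4285, 0.5408; Σh² = 3.4705.
Total variance with 7 standardized items is 7, so the solution explains 3.4705/7 = 0.4958 = 49.58%.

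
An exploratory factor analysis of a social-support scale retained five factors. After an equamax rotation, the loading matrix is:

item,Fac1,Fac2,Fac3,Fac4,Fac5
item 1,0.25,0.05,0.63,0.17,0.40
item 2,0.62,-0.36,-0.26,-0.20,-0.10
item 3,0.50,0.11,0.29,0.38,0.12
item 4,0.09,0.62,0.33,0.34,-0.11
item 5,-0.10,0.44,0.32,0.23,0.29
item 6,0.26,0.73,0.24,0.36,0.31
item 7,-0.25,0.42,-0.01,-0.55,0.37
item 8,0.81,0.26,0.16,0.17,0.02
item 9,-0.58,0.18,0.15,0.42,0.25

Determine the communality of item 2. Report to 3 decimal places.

h² = 0.62² + (-0.36)² + (-0.26)² + (-0.20)² + (-0.10)² = 0.3844 + 0.1296 + 0.0676 + 0.0400 + 0.0100 = 0.6316

0.632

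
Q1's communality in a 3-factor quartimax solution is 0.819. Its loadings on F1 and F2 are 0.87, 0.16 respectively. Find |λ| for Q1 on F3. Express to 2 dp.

0.19

Under orthogonal rotation h² = Σλ², so λ_F3² = h² − (0.7825) = 0.819 − 0.7825 = 0.0365.
|λ| = √0.0365 = 0.1910.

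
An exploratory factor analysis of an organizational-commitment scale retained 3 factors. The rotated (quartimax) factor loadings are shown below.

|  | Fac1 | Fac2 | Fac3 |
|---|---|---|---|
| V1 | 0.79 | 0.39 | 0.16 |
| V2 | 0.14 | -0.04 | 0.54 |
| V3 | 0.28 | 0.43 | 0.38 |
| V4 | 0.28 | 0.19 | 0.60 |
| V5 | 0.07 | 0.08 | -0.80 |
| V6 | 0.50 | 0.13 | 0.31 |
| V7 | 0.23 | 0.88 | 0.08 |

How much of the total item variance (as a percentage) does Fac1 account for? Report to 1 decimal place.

15.8%

SS loadings for Fac1 = 0.79² + 0.14² + 0.28² + 0.28² + 0.07² + 0.50² + 0.23² = 1.1083
With 7 standardized items, total variance = 7. Proportion = 1.1083/7 = 0.1583 → 15.83%.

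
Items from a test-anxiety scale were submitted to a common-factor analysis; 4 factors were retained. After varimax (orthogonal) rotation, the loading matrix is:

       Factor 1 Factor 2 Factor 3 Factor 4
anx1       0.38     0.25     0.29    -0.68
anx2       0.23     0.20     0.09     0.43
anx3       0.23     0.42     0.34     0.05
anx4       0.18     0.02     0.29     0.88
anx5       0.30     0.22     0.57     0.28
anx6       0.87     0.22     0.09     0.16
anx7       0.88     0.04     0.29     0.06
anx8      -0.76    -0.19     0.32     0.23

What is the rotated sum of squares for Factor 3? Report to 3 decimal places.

SS loadings for Factor 3 = 0.29² + 0.09² + 0.34² + 0.29² + 0.57² + 0.09² + 0.29² + 0.32² = 0.0841 + 0.0081 + 0.1156 + 0.0841 + 0.3249 + 0.0081 + 0.0841 + 0.1024 = 0.8114

0.811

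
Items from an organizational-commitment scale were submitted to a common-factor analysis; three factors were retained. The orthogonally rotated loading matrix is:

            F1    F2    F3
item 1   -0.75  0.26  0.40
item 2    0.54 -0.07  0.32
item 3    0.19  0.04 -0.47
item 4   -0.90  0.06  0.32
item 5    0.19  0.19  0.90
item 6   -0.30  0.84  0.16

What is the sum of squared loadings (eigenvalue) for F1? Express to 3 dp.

SS loadings for F1 = (-0.75)² + 0.54² + 0.19² + (-0.90)² + 0.19² + (-0.30)² = 0.5625 + 0.2916 + 0.0361 + 0.8100 + 0.0361 + 0.0900 = 1.8263

1.826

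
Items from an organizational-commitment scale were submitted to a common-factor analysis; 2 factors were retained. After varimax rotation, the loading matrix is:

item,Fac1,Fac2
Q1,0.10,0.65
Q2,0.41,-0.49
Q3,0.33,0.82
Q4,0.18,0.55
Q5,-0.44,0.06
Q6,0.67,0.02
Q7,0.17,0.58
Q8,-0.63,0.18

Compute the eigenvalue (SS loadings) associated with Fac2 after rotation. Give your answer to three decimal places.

SS loadings for Fac2 = 0.65² + (-0.49)² + 0.82² + 0.55² + 0.06² + 0.02² + 0.58² + 0.18² = 0.4225 + 0.2401 + 0.6724 + 0.3025 + 0.0036 + 0.0004 + 0.3364 + 0.0324 = 2.0103

2.010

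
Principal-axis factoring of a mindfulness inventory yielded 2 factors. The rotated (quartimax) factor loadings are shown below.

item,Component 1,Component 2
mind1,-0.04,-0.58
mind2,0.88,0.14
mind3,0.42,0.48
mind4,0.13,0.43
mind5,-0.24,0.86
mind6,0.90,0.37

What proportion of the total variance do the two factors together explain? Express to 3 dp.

Communalities: 0.3380, 0.7940, 0.4068, 0.2018, 0.7972, 0.9469; Σh² = 3.4847.
Total variance with 6 standardized items is 6, so the solution explains 3.4847/6 = 0.5808.

0.581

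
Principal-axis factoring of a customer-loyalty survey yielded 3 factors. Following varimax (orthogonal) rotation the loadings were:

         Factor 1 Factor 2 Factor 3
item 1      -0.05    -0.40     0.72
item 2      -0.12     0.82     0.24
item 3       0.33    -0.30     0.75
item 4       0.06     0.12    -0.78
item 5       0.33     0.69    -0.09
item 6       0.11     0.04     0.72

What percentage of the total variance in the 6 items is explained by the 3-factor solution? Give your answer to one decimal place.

65.6%

SS loadings by factor: 0.2504, 1.4145, 2.2734; total = 3.9383.
Total variance with 6 standardized items is 6, so the solution explains 3.9383/6 = 0.6564 = 65.64%.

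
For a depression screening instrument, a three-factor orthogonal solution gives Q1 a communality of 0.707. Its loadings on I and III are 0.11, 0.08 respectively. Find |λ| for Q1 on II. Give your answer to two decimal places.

0.83

Under orthogonal rotation h² = Σλ², so λ_II² = h² − (0.0185) = 0.707 − 0.0185 = 0.6885.
|λ| = √0.6885 = 0.8298.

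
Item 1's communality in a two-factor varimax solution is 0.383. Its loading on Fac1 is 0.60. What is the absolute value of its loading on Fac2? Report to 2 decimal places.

0.15

Under orthogonal rotation h² = Σλ², so λ_Fac2² = h² − (0.3600) = 0.383 − 0.3600 = 0.0230.
|λ| = √0.0230 = 0.1517.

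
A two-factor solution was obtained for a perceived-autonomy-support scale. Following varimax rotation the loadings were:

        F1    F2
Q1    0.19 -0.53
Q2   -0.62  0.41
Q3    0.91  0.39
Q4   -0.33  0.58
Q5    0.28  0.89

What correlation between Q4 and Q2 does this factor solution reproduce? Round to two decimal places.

0.44

r̂ = Σ λ_i·λ_j across factors = (-0.33)(-0.62) + (0.58)(0.41)
  = +0.2046 +0.2378 = 0.4424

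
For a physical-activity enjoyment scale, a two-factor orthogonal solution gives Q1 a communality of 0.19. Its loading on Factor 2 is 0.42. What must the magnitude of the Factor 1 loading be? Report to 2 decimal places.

Under orthogonal rotation h² = Σλ², so λ_Factor 1² = h² − (0.1764) = 0.19 − 0.1764 = 0.0136.
|λ| = √0.0136 = 0.1166.

0.12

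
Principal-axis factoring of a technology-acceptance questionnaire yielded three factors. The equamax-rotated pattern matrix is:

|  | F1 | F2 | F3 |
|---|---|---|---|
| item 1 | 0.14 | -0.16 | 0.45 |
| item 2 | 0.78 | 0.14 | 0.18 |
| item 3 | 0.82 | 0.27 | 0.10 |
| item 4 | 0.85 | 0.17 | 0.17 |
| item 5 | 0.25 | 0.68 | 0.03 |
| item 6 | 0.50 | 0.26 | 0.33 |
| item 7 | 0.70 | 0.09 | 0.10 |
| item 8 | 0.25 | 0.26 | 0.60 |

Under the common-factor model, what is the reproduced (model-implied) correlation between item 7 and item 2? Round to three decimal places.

0.577

r̂ = Σ λ_i·λ_j across factors = (0.70)(0.78) + (0.09)(0.14) + (0.10)(0.18)
  = +0.5460 +0.0126 +0.0180 = 0.5766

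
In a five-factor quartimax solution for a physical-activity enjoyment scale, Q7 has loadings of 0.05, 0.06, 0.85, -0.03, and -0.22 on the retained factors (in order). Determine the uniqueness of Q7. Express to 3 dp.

h² = 0.05² + 0.06² + 0.85² + (-0.03)² + (-0.22)² = 0.0025 + 0.0036 + 0.7225 + 0.0009 + 0.0484 = 0.7779
Uniqueness u² = 1 − h² = 1 − 0.7779 = 0.2221

0.222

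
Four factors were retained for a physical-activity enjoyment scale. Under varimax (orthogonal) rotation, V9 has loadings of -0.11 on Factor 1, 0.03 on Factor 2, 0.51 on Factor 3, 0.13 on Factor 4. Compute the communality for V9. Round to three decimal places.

0.290

h² = (-0.11)² + 0.03² + 0.51² + 0.13² = 0.0121 + 0.0009 + 0.2601 + 0.0169 = 0.2900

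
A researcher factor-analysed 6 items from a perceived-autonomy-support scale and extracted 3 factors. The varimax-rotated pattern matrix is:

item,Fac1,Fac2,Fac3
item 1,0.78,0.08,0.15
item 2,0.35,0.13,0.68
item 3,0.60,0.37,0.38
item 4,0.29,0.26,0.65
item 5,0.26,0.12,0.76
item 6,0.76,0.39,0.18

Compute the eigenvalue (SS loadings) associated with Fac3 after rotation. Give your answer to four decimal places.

1.6618

SS loadings for Fac3 = 0.15² + 0.68² + 0.38² + 0.65² + 0.76² + 0.18² = 0.0225 + 0.4624 + 0.1444 + 0.4225 + 0.5776 + 0.0324 = 1.6618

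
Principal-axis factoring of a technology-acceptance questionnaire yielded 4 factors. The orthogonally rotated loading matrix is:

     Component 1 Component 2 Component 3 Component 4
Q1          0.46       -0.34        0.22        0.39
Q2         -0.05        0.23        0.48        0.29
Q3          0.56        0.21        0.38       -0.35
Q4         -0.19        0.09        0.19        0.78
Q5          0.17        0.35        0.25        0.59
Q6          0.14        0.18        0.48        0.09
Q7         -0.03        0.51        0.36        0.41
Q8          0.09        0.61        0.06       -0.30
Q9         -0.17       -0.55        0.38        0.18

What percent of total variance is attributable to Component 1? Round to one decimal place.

SS loadings for Component 1 = 0.46² + (-0.05)² + 0.56² + (-0.19)² + 0.17² + 0.14² + (-0.03)² + 0.09² + (-0.17)² = 0.6502
With 9 standardized items, total variance = 9. Proportion = 0.6502/9 = 0.0722 → 7.22%.

7.2%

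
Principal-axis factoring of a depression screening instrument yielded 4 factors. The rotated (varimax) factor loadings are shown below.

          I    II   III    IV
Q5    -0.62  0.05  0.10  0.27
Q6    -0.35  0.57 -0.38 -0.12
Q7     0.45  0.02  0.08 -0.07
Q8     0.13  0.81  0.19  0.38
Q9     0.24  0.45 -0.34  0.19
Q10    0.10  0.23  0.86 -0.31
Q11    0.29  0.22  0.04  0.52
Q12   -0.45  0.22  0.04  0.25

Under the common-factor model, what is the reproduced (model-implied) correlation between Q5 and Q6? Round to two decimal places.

r̂ = Σ λ_i·λ_j across factors = (-0.62)(-0.35) + (0.05)(0.57) + (0.10)(-0.38) + (0.27)(-0.12)
  = +0.2170 +0.0285 -0.0380 -0.0324 = 0.1751

0.18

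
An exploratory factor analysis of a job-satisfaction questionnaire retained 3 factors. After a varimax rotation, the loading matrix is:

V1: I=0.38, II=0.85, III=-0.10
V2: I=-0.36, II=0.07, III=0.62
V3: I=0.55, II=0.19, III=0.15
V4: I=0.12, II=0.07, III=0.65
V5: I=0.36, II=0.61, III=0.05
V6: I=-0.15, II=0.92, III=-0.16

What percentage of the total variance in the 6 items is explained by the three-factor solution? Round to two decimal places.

59.96%

Communalities: 0.8769, 0.5189, 0.3611, 0.4418, 0.5042, 0.8945; Σh² = 3.5974.
Total variance with 6 standardized items is 6, so the solution explains 3.5974/6 = 0.5996 = 59.96%.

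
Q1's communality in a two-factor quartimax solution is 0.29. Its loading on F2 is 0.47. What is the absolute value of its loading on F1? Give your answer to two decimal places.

Under orthogonal rotation h² = Σλ², so λ_F1² = h² − (0.2209) = 0.29 − 0.2209 = 0.0691.
|λ| = √0.0691 = 0.2629.

0.26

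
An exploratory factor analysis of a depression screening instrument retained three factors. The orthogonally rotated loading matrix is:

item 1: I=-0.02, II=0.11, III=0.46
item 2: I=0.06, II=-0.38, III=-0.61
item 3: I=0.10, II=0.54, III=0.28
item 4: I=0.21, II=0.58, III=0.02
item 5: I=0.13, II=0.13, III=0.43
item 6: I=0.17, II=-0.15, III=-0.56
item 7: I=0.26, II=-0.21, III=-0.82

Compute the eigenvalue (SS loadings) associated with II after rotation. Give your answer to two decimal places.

SS loadings for II = 0.11² + (-0.38)² + 0.54² + 0.58² + 0.13² + (-0.15)² + (-0.21)² = 0.0121 + 0.1444 + 0.2916 + 0.3364 + 0.0169 + 0.0225 + 0.0441 = 0.8680

0.87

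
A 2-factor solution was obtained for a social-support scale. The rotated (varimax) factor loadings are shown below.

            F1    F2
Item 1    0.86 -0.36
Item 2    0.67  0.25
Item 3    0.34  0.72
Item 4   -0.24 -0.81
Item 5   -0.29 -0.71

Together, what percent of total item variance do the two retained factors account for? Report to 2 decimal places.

66.33%

SS loadings by factor: 1.4458, 1.8707; total = 3.3165.
Total variance with 5 standardized items is 5, so the solution explains 3.3165/5 = 0.6633 = 66.33%.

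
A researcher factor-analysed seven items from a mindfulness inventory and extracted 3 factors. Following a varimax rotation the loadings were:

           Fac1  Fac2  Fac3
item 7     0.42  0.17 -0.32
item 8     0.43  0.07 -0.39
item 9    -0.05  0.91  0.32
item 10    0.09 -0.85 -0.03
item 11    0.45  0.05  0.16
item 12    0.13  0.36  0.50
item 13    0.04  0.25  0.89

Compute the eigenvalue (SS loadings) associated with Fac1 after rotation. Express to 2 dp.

SS loadings for Fac1 = 0.42² + 0.43² + (-0.05)² + 0.09² + 0.45² + 0.13² + 0.04² = 0.1764 + 0.1849 + 0.0025 + 0.0081 + 0.2025 + 0.0169 + 0.0016 = 0.5929

0.59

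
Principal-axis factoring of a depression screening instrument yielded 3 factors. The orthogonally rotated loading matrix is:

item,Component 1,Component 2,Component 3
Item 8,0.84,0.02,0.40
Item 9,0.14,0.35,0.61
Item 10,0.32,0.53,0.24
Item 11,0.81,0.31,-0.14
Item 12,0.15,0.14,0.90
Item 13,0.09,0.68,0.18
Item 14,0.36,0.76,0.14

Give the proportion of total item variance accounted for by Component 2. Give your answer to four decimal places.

0.2228

SS loadings for Component 2 = 0.02² + 0.35² + 0.53² + 0.31² + 0.14² + 0.68² + 0.76² = 1.5595
Proportion of variance = 1.5595 / 7 = 0.2228.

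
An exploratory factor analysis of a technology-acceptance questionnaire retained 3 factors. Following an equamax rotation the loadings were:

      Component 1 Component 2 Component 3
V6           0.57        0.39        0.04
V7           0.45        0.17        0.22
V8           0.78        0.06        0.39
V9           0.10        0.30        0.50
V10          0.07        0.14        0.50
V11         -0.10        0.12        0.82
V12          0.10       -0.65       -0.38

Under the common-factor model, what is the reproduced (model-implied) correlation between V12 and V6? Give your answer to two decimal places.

r̂ = Σ λ_i·λ_j across factors = (0.10)(0.57) + (-0.65)(0.39) + (-0.38)(0.04)
  = +0.0570 -0.2535 -0.0152 = -0.2117

-0.21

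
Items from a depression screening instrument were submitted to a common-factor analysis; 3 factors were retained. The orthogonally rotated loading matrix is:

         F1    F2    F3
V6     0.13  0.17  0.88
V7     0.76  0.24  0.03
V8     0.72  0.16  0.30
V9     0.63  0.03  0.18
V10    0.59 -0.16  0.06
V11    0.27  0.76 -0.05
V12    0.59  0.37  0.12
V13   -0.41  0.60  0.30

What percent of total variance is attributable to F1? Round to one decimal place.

SS loadings for F1 = 0.13² + 0.76² + 0.72² + 0.63² + 0.59² + 0.27² + 0.59² + (-0.41)² = 2.4470
With 8 standardized items, total variance = 8. Proportion = 2.4470/8 = 0.3059 → 30.59%.

30.6%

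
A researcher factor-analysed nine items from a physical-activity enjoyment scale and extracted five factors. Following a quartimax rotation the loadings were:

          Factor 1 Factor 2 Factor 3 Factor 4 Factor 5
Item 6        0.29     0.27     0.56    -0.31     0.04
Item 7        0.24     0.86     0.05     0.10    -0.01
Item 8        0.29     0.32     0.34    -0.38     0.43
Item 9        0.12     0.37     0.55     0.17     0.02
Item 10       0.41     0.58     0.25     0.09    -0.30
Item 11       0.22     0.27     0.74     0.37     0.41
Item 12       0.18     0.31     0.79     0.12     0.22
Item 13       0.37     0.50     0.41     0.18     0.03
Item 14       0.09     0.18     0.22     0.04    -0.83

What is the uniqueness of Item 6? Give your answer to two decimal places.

h² = 0.29² + 0.27² + 0.56² + (-0.31)² + 0.04² = 0.0841 + 0.0729 + 0.3136 + 0.0961 + 0.0016 = 0.5683
Uniqueness u² = 1 − h² = 1 − 0.5683 = 0.4317

0.43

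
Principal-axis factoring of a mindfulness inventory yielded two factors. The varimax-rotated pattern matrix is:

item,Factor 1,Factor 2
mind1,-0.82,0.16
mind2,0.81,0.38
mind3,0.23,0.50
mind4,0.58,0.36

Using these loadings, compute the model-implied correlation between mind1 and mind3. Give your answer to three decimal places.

-0.109

r̂ = Σ λ_i·λ_j across factors = (-0.82)(0.23) + (0.16)(0.50)
  = -0.1886 +0.0800 = -0.1086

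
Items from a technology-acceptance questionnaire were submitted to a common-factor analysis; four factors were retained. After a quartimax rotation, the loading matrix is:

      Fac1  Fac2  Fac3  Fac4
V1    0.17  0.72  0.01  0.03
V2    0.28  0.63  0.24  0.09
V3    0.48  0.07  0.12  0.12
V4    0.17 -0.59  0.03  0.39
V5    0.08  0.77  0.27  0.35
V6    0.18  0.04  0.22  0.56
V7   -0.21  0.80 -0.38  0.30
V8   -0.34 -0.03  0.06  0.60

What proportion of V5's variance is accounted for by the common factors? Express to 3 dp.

h² = 0.08² + 0.77² + 0.27² + 0.35² = 0.0064 + 0.5929 + 0.0729 + 0.1225 = 0.7947

0.795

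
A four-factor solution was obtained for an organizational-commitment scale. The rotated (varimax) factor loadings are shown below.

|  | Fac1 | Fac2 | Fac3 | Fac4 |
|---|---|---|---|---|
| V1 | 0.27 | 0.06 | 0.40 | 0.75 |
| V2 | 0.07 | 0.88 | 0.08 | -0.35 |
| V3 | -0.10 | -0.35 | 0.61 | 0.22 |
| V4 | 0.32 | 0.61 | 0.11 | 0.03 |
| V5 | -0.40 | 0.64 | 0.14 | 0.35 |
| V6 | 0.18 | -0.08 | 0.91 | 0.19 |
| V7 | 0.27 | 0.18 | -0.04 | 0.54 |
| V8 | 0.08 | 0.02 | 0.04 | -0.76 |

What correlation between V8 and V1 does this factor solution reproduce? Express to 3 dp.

-0.531

r̂ = Σ λ_i·λ_j across factors = (0.08)(0.27) + (0.02)(0.06) + (0.04)(0.40) + (-0.76)(0.75)
  = +0.0216 +0.0012 +0.0160 -0.5700 = -0.5312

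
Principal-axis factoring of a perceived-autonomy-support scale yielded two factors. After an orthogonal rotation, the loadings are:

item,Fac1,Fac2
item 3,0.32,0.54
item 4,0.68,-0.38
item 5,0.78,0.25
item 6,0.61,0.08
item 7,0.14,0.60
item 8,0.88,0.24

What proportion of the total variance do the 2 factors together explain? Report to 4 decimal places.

SS loadings by factor: 2.3393, 0.9225; total = 3.2618.
Total variance with 6 standardized items is 6, so the solution explains 3.2618/6 = 0.5436.

0.5436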